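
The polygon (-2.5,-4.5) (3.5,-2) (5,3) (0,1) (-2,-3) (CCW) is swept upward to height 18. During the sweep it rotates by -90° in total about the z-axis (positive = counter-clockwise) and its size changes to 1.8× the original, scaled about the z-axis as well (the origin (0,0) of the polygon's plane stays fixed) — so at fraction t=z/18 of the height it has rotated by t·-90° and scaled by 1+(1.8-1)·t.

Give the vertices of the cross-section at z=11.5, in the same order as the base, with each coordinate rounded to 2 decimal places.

t = z/height = 11.5/18 = 0.638889
s = 1 + (scale-1)·z/height = 1 + (1.8-1)·11.5/18 = 1.511111
θ = twist·z/height = -90°·11.5/18 = -57.5000° = -1.003564 rad
cos θ = 0.537300, sin θ = -0.843391 (intermediates below are computed at full precision and shown rounded to 5 d.p.)
v1: (-2.5,-4.5) → rotate → (-5.13851,-0.30937) → ×s → (-7.76486,-0.46749) → (-7.76,-0.47)
v2: (3.5,-2) → rotate → (0.19377,-4.02647) → ×s → (0.29280,-6.08444) → (0.29,-6.08)
v3: (5,3) → rotate → (5.21667,-2.60506) → ×s → (7.88297,-3.93653) → (7.88,-3.94)
v4: (0,1) → rotate → (0.84339,0.53730) → ×s → (1.27446,0.81192) → (1.27,0.81)
v5: (-2,-3) → rotate → (-3.60477,0.07488) → ×s → (-5.44721,0.11316) → (-5.45,0.11)

Cross-section at z=11.5: (-7.76,-0.47) (0.29,-6.08) (7.88,-3.94) (1.27,0.81) (-5.45,0.11)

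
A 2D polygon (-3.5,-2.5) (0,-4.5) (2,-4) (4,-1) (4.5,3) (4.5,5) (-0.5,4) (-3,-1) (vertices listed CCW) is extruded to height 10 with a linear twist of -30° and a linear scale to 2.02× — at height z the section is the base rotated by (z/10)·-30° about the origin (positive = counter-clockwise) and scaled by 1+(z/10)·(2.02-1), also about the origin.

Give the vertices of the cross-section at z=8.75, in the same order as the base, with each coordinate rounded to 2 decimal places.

Cross-section at z=8.75: (-8.03,-1.31) (-3.77,-7.64) (0.05,-8.46) (5.95,-5.05) (10.15,1.33) (11.82,4.72) (2.50,7.21) (-5.93,0.81)

t = z/height = 8.75/10 = 0.875
s = 1 + (scale-1)·z/height = 1 + (2.02-1)·8.75/10 = 1.892500
θ = twist·z/height = -30°·8.75/10 = -26.2500° = -0.458149 rad
cos θ = 0.896873, sin θ = -0.442289 (intermediates below are computed at full precision and shown rounded to 5 d.p.)
v1: (-3.5,-2.5) → rotate → (-4.24478,-0.69417) → ×s → (-8.03324,-1.31372) → (-8.03,-1.31)
v2: (0,-4.5) → rotate → (-1.99030,-4.03593) → ×s → (-3.76664,-7.63799) → (-3.77,-7.64)
v3: (2,-4) → rotate → (0.02459,-4.47207) → ×s → (0.04654,-8.46339) → (0.05,-8.46)
v4: (4,-1) → rotate → (3.14520,-2.66603) → ×s → (5.95230,-5.04546) → (5.95,-5.05)
v5: (4.5,3) → rotate → (5.36279,0.70032) → ×s → (10.14909,1.32535) → (10.15,1.33)
v6: (4.5,5) → rotate → (6.24737,2.49406) → ×s → (11.82315,4.72002) → (11.82,4.72)
v7: (-0.5,4) → rotate → (1.32072,3.80864) → ×s → (2.49946,7.20784) → (2.50,7.21)
v8: (-3,-1) → rotate → (-3.13291,0.42999) → ×s → (-5.92903,0.81376) → (-5.93,0.81)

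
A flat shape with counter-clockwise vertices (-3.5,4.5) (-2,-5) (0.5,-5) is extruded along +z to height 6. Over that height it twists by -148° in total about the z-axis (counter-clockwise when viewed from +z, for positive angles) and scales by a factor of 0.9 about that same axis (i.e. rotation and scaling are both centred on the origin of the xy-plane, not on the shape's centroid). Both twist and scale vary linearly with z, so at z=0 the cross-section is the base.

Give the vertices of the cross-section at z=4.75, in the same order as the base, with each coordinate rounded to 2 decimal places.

t = z/height = 4.75/6 = 0.791667
s = 1 + (scale-1)·z/height = 1 + (0.9-1)·4.75/6 = 0.920833
θ = twist·z/height = -148°·4.75/6 = -117.1667° = -2.044944 rad
cos θ = -0.456580, sin θ = -0.889682 (intermediates below are computed at full precision and shown rounded to 5 d.p.)
v1: (-3.5,4.5) → rotate → (5.60160,1.05928) → ×s → (5.15814,0.97542) → (5.16,0.98)
v2: (-2,-5) → rotate → (-3.53525,4.06227) → ×s → (-3.25538,3.74067) → (-3.26,3.74)
v3: (0.5,-5) → rotate → (-4.67670,1.83806) → ×s → (-4.30646,1.69255) → (-4.31,1.69)

Cross-section at z=4.75: (5.16,0.98) (-3.26,3.74) (-4.31,1.69)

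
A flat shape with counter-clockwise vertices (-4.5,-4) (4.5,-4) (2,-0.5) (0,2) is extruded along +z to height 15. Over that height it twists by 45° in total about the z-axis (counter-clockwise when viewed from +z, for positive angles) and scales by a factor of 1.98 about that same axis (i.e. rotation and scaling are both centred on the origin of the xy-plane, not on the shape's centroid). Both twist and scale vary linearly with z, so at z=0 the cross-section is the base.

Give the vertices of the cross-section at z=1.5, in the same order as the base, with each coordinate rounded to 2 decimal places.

Cross-section at z=1.5: (-4.58,-4.77) (5.27,-3.99) (2.23,-0.38) (-0.17,2.19)

t = z/height = 1.5/15 = 0.1
s = 1 + (scale-1)·z/height = 1 + (1.98-1)·1.5/15 = 1.098000
θ = twist·z/height = 45°·1.5/15 = 4.5000° = 0.078540 rad
cos θ = 0.996917, sin θ = 0.078459 (intermediates below are computed at full precision and shown rounded to 5 d.p.)
v1: (-4.5,-4) → rotate → (-4.17229,-4.34074) → ×s → (-4.58118,-4.76613) → (-4.58,-4.77)
v2: (4.5,-4) → rotate → (4.79996,-3.63460) → ×s → (5.27036,-3.99079) → (5.27,-3.99)
v3: (2,-0.5) → rotate → (2.03306,-0.34154) → ×s → (2.23230,-0.37501) → (2.23,-0.38)
v4: (0,2) → rotate → (-0.15692,1.99383) → ×s → (-0.17230,2.18923) → (-0.17,2.19)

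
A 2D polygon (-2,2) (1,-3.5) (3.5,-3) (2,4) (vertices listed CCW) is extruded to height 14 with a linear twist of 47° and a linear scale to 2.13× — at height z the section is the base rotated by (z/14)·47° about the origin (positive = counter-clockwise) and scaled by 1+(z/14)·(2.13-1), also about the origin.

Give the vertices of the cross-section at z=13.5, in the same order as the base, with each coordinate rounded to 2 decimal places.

Cross-section at z=13.5: (-5.91,-0.03) (6.67,-3.66) (9.60,0.79) (-3.00,8.85)

t = z/height = 13.5/14 = 0.964286
s = 1 + (scale-1)·z/height = 1 + (2.13-1)·13.5/14 = 2.089643
θ = twist·z/height = 47°·13.5/14 = 45.3214° = 0.791008 rad
cos θ = 0.703129, sin θ = 0.711062 (intermediates below are computed at full precision and shown rounded to 5 d.p.)
v1: (-2,2) → rotate → (-2.82838,-0.01587) → ×s → (-5.91031,-0.03316) → (-5.91,-0.03)
v2: (1,-3.5) → rotate → (3.19185,-1.74989) → ×s → (6.66982,-3.65664) → (6.67,-3.66)
v3: (3.5,-3) → rotate → (4.59414,0.37933) → ×s → (9.60011,0.79267) → (9.60,0.79)
v4: (2,4) → rotate → (-1.43799,4.23464) → ×s → (-3.00489,8.84889) → (-3.00,8.85)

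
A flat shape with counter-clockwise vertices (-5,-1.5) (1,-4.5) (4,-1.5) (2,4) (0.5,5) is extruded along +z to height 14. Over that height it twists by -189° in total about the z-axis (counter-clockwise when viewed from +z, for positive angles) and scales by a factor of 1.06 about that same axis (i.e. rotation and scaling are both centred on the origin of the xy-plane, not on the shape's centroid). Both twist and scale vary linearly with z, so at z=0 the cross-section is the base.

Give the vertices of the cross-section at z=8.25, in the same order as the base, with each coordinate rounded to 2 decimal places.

Cross-section at z=8.25: (0.44,5.39) (-4.72,0.73) (-2.96,-3.29) (3.10,-3.44) (4.63,-2.37)

t = z/height = 8.25/14 = 0.589286
s = 1 + (scale-1)·z/height = 1 + (1.06-1)·8.25/14 = 1.035357
θ = twist·z/height = -189°·8.25/14 = -111.3750° = -1.943860 rad
cos θ = -0.364470, sin θ = -0.931215 (intermediates below are computed at full precision and shown rounded to 5 d.p.)
v1: (-5,-1.5) → rotate → (0.42553,5.20278) → ×s → (0.44058,5.38674) → (0.44,5.39)
v2: (1,-4.5) → rotate → (-4.55494,0.70890) → ×s → (-4.71599,0.73397) → (-4.72,0.73)
v3: (4,-1.5) → rotate → (-2.85470,-3.17815) → ×s → (-2.95564,-3.29052) → (-2.96,-3.29)
v4: (2,4) → rotate → (2.99592,-3.32031) → ×s → (3.10185,-3.43771) → (3.10,-3.44)
v5: (0.5,5) → rotate → (4.47384,-2.28796) → ×s → (4.63202,-2.36886) → (4.63,-2.37)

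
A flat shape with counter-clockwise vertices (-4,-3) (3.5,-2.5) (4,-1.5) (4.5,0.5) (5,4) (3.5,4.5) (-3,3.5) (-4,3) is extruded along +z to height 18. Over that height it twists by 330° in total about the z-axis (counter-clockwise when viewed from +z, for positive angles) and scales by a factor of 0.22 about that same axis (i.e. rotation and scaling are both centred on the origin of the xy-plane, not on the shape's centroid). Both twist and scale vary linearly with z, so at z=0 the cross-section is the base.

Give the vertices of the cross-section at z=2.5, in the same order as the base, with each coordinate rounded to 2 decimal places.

Cross-section at z=2.5: (-0.57,-4.42) (3.77,0.69) (3.44,1.63) (2.48,3.19) (0.55,5.68) (-0.70,5.03) (-4.10,0.26) (-4.40,-0.69)

t = z/height = 2.5/18 = 0.138889
s = 1 + (scale-1)·z/height = 1 + (0.22-1)·2.5/18 = 0.891667
θ = twist·z/height = 330°·2.5/18 = 45.8333° = 0.799943 rad
cos θ = 0.696748, sin θ = 0.717316 (intermediates below are computed at full precision and shown rounded to 5 d.p.)
v1: (-4,-3) → rotate → (-0.63504,-4.95951) → ×s → (-0.56625,-4.42223) → (-0.57,-4.42)
v2: (3.5,-2.5) → rotate → (4.23191,0.76874) → ×s → (3.77345,0.68546) → (3.77,0.69)
v3: (4,-1.5) → rotate → (3.86297,1.82414) → ×s → (3.44448,1.62653) → (3.44,1.63)
v4: (4.5,0.5) → rotate → (2.77671,3.57630) → ×s → (2.47590,3.18886) → (2.48,3.19)
v5: (5,4) → rotate → (0.61448,6.37357) → ×s → (0.54791,5.68310) → (0.55,5.68)
v6: (3.5,4.5) → rotate → (-0.78930,5.64597) → ×s → (-0.70380,5.03432) → (-0.70,5.03)
v7: (-3,3.5) → rotate → (-4.60085,0.28667) → ×s → (-4.10242,0.25561) → (-4.10,0.26)
v8: (-4,3) → rotate → (-4.93894,-0.77902) → ×s → (-4.40389,-0.69463) → (-4.40,-0.69)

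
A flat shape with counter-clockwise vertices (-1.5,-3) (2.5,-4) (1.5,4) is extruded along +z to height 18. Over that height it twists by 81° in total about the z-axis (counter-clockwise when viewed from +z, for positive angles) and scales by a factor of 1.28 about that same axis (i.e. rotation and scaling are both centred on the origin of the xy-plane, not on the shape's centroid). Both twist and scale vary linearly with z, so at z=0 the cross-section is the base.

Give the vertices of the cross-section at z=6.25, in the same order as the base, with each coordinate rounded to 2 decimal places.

Cross-section at z=6.25: (0.10,-3.68) (4.49,-2.58) (-0.62,4.65)

t = z/height = 6.25/18 = 0.347222
s = 1 + (scale-1)·z/height = 1 + (1.28-1)·6.25/18 = 1.097222
θ = twist·z/height = 81°·6.25/18 = 28.1250° = 0.490874 rad
cos θ = 0.881921, sin θ = 0.471397 (intermediates below are computed at full precision and shown rounded to 5 d.p.)
v1: (-1.5,-3) → rotate → (0.09131,-3.35286) → ×s → (0.10019,-3.67883) → (0.10,-3.68)
v2: (2.5,-4) → rotate → (4.09039,-2.34919) → ×s → (4.48807,-2.57759) → (4.49,-2.58)
v3: (1.5,4) → rotate → (-0.56271,4.23478) → ×s → (-0.61741,4.64649) → (-0.62,4.65)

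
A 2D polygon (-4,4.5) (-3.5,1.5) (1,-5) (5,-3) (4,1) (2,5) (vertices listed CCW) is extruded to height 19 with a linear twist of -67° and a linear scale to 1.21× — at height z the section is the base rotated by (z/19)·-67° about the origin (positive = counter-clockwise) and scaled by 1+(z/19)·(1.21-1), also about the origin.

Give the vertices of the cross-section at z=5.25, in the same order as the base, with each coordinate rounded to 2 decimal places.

t = z/height = 5.25/19 = 0.276316
s = 1 + (scale-1)·z/height = 1 + (1.21-1)·5.25/19 = 1.058026
θ = twist·z/height = -67°·5.25/19 = -18.5132° = -0.323116 rad
cos θ = 0.948251, sin θ = -0.317522 (intermediates below are computed at full precision and shown rounded to 5 d.p.)
v1: (-4,4.5) → rotate → (-2.36415,5.53722) → ×s → (-2.50134,5.85852) → (-2.50,5.86)
v2: (-3.5,1.5) → rotate → (-2.84259,2.53370) → ×s → (-3.00754,2.68073) → (-3.01,2.68)
v3: (1,-5) → rotate → (-0.63936,-5.05878) → ×s → (-0.67646,-5.35232) → (-0.68,-5.35)
v4: (5,-3) → rotate → (3.78869,-4.43236) → ×s → (4.00853,-4.68956) → (4.01,-4.69)
v5: (4,1) → rotate → (4.11053,-0.32184) → ×s → (4.34904,-0.34051) → (4.35,-0.34)
v6: (2,5) → rotate → (3.48411,4.10621) → ×s → (3.68628,4.34448) → (3.69,4.34)

Cross-section at z=5.25: (-2.50,5.86) (-3.01,2.68) (-0.68,-5.35) (4.01,-4.69) (4.35,-0.34) (3.69,4.34)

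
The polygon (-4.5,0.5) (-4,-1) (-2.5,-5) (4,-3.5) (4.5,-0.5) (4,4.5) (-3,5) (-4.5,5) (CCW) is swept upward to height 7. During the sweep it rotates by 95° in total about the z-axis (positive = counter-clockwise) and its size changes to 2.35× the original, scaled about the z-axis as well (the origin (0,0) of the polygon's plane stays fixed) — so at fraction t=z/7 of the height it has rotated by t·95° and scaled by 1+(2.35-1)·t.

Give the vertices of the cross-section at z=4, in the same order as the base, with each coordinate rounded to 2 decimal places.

Cross-section at z=4: (-5.37,-5.96) (-2.70,-6.79) (4.61,-8.77) (9.17,2.13) (5.37,5.96) (-2.34,10.41) (-10.29,0.86) (-11.84,-1.30)

t = z/height = 4/7 = 0.571429
s = 1 + (scale-1)·z/height = 1 + (2.35-1)·4/7 = 1.771429
θ = twist·z/height = 95°·4/7 = 54.2857° = 0.947464 rad
cos θ = 0.583744, sin θ = 0.811938 (intermediates below are computed at full precision and shown rounded to 5 d.p.)
v1: (-4.5,0.5) → rotate → (-3.03282,-3.36185) → ×s → (-5.37242,-5.95528) → (-5.37,-5.96)
v2: (-4,-1) → rotate → (-1.52304,-3.83150) → ×s → (-2.69795,-6.78722) → (-2.70,-6.79)
v3: (-2.5,-5) → rotate → (2.60033,-4.94856) → ×s → (4.60630,-8.76603) → (4.61,-8.77)
v4: (4,-3.5) → rotate → (5.17676,1.20465) → ×s → (9.17026,2.13395) → (9.17,2.13)
v5: (4.5,-0.5) → rotate → (3.03282,3.36185) → ×s → (5.37242,5.95528) → (5.37,5.96)
v6: (4,4.5) → rotate → (-1.31875,5.87460) → ×s → (-2.33606,10.40643) → (-2.34,10.41)
v7: (-3,5) → rotate → (-5.81092,0.48290) → ×s → (-10.29363,0.85543) → (-10.29,0.86)
v8: (-4.5,5) → rotate → (-6.68654,-0.73500) → ×s → (-11.84472,-1.30200) → (-11.84,-1.30)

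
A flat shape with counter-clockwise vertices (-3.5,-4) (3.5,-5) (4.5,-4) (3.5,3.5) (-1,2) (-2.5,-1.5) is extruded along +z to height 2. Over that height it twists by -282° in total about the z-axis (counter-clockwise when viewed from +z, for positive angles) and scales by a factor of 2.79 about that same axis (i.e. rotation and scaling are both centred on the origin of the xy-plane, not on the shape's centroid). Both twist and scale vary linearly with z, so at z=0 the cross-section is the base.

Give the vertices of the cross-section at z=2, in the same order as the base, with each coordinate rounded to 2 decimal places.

t = z/height = 2/2 = 1
s = 1 + (scale-1)·z/height = 1 + (2.79-1)·2/2 = 2.790000
θ = twist·z/height = -282°·2/2 = -282.0000° = -4.921828 rad
cos θ = 0.207912, sin θ = 0.978148 (intermediates below are computed at full precision and shown rounded to 5 d.p.)
v1: (-3.5,-4) → rotate → (3.18490,-4.25516) → ×s → (8.88587,-11.87191) → (8.89,-11.87)
v2: (3.5,-5) → rotate → (5.61843,2.38396) → ×s → (15.67542,6.65124) → (15.68,6.65)
v3: (4.5,-4) → rotate → (4.84819,3.57002) → ×s → (13.52646,9.96035) → (13.53,9.96)
v4: (3.5,3.5) → rotate → (-2.69583,4.15121) → ×s → (-7.52135,11.58187) → (-7.52,11.58)
v5: (-1,2) → rotate → (-2.16421,-0.56232) → ×s → (-6.03814,-1.56888) → (-6.04,-1.57)
v6: (-2.5,-1.5) → rotate → (0.94744,-2.75724) → ×s → (2.64336,-7.69269) → (2.64,-7.69)

Cross-section at z=2: (8.89,-11.87) (15.68,6.65) (13.53,9.96) (-7.52,11.58) (-6.04,-1.57) (2.64,-7.69)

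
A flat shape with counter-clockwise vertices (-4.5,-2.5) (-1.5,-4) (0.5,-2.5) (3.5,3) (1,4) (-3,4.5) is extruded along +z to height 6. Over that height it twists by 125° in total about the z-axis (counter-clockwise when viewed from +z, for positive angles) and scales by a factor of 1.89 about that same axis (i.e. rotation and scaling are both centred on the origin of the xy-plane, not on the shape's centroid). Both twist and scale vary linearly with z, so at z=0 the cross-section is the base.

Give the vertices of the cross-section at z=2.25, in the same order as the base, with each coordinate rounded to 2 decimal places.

t = z/height = 2.25/6 = 0.375
s = 1 + (scale-1)·z/height = 1 + (1.89-1)·2.25/6 = 1.333750
θ = twist·z/height = 125°·2.25/6 = 46.8750° = 0.818123 rad
cos θ = 0.683592, sin θ = 0.729864 (intermediates below are computed at full precision and shown rounded to 5 d.p.)
v1: (-4.5,-2.5) → rotate → (-1.25151,-4.99337) → ×s → (-1.66920,-6.65991) → (-1.67,-6.66)
v2: (-1.5,-4) → rotate → (1.89407,-3.82917) → ×s → (2.52621,-5.10715) → (2.53,-5.11)
v3: (0.5,-2.5) → rotate → (2.16646,-1.34405) → ×s → (2.88951,-1.79262) → (2.89,-1.79)
v4: (3.5,3) → rotate → (0.20298,4.60530) → ×s → (0.27073,6.14232) → (0.27,6.14)
v5: (1,4) → rotate → (-2.23586,3.46423) → ×s → (-2.98208,4.62042) → (-2.98,4.62)
v6: (-3,4.5) → rotate → (-5.33517,0.88657) → ×s → (-7.11578,1.18247) → (-7.12,1.18)

Cross-section at z=2.25: (-1.67,-6.66) (2.53,-5.11) (2.89,-1.79) (0.27,6.14) (-2.98,4.62) (-7.12,1.18)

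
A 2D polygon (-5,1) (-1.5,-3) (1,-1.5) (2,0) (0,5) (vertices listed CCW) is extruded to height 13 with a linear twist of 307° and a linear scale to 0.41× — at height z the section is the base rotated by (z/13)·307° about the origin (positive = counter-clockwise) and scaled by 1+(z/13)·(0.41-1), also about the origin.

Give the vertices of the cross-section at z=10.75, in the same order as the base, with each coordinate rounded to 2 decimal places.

t = z/height = 10.75/13 = 0.826923
s = 1 + (scale-1)·z/height = 1 + (0.41-1)·10.75/13 = 0.512115
θ = twist·z/height = 307°·10.75/13 = 253.8654° = 4.430787 rad
cos θ = -0.277895, sin θ = -0.960611 (intermediates below are computed at full precision and shown rounded to 5 d.p.)
v1: (-5,1) → rotate → (2.35009,4.52516) → ×s → (1.20352,2.31741) → (1.20,2.32)
v2: (-1.5,-3) → rotate → (-2.46499,2.27460) → ×s → (-1.26236,1.16486) → (-1.26,1.16)
v3: (1,-1.5) → rotate → (-1.71881,-0.54377) → ×s → (-0.88023,-0.27847) → (-0.88,-0.28)
v4: (2,0) → rotate → (-0.55579,-1.92122) → ×s → (-0.28463,-0.98389) → (-0.28,-0.98)
v5: (0,5) → rotate → (4.80306,-1.38948) → ×s → (2.45972,-0.71157) → (2.46,-0.71)

Cross-section at z=10.75: (1.20,2.32) (-1.26,1.16) (-0.88,-0.28) (-0.28,-0.98) (2.46,-0.71)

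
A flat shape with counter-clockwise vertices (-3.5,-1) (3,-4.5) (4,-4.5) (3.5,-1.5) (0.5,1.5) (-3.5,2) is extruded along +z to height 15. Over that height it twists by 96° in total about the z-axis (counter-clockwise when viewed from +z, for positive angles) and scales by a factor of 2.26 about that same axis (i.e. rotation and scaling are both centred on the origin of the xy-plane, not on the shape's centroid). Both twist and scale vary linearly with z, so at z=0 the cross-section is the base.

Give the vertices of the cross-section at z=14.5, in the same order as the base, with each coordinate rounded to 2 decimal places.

Cross-section at z=14.5: (2.59,-7.65) (9.64,7.13) (9.54,9.35) (2.94,7.92) (-3.38,0.95) (-4.05,-7.97)

t = z/height = 14.5/15 = 0.966667
s = 1 + (scale-1)·z/height = 1 + (2.26-1)·14.5/15 = 2.218000
θ = twist·z/height = 96°·14.5/15 = 92.8000° = 1.619666 rad
cos θ = -0.048850, sin θ = 0.998806 (intermediates below are computed at full precision and shown rounded to 5 d.p.)
v1: (-3.5,-1) → rotate → (1.16978,-3.44697) → ×s → (2.59457,-7.64538) → (2.59,-7.65)
v2: (3,-4.5) → rotate → (4.34808,3.21624) → ×s → (9.64404,7.13363) → (9.64,7.13)
v3: (4,-4.5) → rotate → (4.29923,4.21505) → ×s → (9.53569,9.34898) → (9.54,9.35)
v4: (3.5,-1.5) → rotate → (1.32724,3.56910) → ×s → (2.94381,7.91626) → (2.94,7.92)
v5: (0.5,1.5) → rotate → (-1.52263,0.42613) → ×s → (-3.37720,0.94515) → (-3.38,0.95)
v6: (-3.5,2) → rotate → (-1.82664,-3.59352) → ×s → (-4.05148,-7.97043) → (-4.05,-7.97)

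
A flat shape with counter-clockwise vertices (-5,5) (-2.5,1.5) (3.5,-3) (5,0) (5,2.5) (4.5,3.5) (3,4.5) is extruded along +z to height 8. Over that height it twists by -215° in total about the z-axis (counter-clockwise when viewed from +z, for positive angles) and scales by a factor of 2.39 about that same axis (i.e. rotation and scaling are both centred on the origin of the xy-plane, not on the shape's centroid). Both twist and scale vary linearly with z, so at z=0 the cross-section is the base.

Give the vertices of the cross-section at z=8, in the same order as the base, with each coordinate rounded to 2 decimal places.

Cross-section at z=8: (2.93,-16.64) (2.84,-6.36) (-2.74,10.67) (-9.79,6.85) (-13.22,1.96) (-13.61,-0.68) (-12.04,-4.70)

t = z/height = 8/8 = 1
s = 1 + (scale-1)·z/height = 1 + (2.39-1)·8/8 = 2.390000
θ = twist·z/height = -215°·8/8 = -215.0000° = -3.752458 rad
cos θ = -0.819152, sin θ = 0.573576 (intermediates below are computed at full precision and shown rounded to 5 d.p.)
v1: (-5,5) → rotate → (1.22788,-6.96364) → ×s → (2.93463,-16.64311) → (2.93,-16.64)
v2: (-2.5,1.5) → rotate → (1.18752,-2.66267) → ×s → (2.83816,-6.36378) → (2.84,-6.36)
v3: (3.5,-3) → rotate → (-1.14630,4.46497) → ×s → (-2.73966,10.67129) → (-2.74,10.67)
v4: (5,0) → rotate → (-4.09576,2.86788) → ×s → (-9.78887,6.85424) → (-9.79,6.85)
v5: (5,2.5) → rotate → (-5.52970,0.82000) → ×s → (-13.21599,1.95980) → (-13.22,1.96)
v6: (4.5,3.5) → rotate → (-5.69370,-0.28594) → ×s → (-13.60795,-0.68339) → (-13.61,-0.68)
v7: (3,4.5) → rotate → (-5.03855,-1.96545) → ×s → (-12.04213,-4.69744) → (-12.04,-4.70)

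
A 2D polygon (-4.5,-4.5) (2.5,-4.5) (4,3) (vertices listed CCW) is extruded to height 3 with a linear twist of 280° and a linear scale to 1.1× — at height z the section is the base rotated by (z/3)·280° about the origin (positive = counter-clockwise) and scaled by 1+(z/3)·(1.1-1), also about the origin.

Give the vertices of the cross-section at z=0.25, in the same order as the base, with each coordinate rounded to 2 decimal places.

Cross-section at z=0.25: (-2.37,-5.96) (4.11,-3.17) (2.51,4.38)

t = z/height = 0.25/3 = 0.0833333
s = 1 + (scale-1)·z/height = 1 + (1.1-1)·0.25/3 = 1.008333
θ = twist·z/height = 280°·0.25/3 = 23.3333° = 0.407243 rad
cos θ = 0.918216, sin θ = 0.396080 (intermediates below are computed at full precision and shown rounded to 5 d.p.)
v1: (-4.5,-4.5) → rotate → (-2.34961,-5.91433) → ×s → (-2.36919,-5.96362) → (-2.37,-5.96)
v2: (2.5,-4.5) → rotate → (4.07790,-3.14177) → ×s → (4.11188,-3.16795) → (4.11,-3.17)
v3: (4,3) → rotate → (2.48463,4.33897) → ×s → (2.50533,4.37513) → (2.51,4.38)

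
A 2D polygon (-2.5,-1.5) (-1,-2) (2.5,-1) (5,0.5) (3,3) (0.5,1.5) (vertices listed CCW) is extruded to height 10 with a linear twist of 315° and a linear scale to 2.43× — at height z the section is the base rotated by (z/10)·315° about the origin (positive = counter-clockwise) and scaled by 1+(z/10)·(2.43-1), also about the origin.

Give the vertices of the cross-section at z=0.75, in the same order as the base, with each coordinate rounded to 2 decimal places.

t = z/height = 0.75/10 = 0.075
s = 1 + (scale-1)·z/height = 1 + (2.43-1)·0.75/10 = 1.107250
θ = twist·z/height = 315°·0.75/10 = 23.6250° = 0.412334 rad
cos θ = 0.916188, sin θ = 0.400749 (intermediates below are computed at full precision and shown rounded to 5 d.p.)
v1: (-2.5,-1.5) → rotate → (-1.68935,-2.37615) → ×s → (-1.87053,-2.63100) → (-1.87,-2.63)
v2: (-1,-2) → rotate → (-0.11469,-2.23312) → ×s → (-0.12699,-2.47263) → (-0.13,-2.47)
v3: (2.5,-1) → rotate → (2.69122,0.08568) → ×s → (2.97985,0.09487) → (2.98,0.09)
v4: (5,0.5) → rotate → (4.38057,2.46184) → ×s → (4.85038,2.72587) → (4.85,2.73)
v5: (3,3) → rotate → (1.54632,3.95081) → ×s → (1.71216,4.37453) → (1.71,4.37)
v6: (0.5,1.5) → rotate → (-0.14303,1.57466) → ×s → (-0.15837,1.74354) → (-0.16,1.74)

Cross-section at z=0.75: (-1.87,-2.63) (-0.13,-2.47) (2.98,0.09) (4.85,2.73) (1.71,4.37) (-0.16,1.74)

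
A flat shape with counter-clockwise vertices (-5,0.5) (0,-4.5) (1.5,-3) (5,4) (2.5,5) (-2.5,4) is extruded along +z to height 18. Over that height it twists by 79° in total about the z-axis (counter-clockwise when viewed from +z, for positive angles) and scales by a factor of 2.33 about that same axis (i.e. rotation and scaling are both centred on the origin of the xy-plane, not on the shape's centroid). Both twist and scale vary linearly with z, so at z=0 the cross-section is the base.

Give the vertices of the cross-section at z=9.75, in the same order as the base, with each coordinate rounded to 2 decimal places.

t = z/height = 9.75/18 = 0.541667
s = 1 + (scale-1)·z/height = 1 + (2.33-1)·9.75/18 = 1.720417
θ = twist·z/height = 79°·9.75/18 = 42.7917° = 0.746855 rad
cos θ = 0.733829, sin θ = 0.679335 (intermediates below are computed at full precision and shown rounded to 5 d.p.)
v1: (-5,0.5) → rotate → (-4.00881,-3.02976) → ×s → (-6.89682,-5.21245) → (-6.90,-5.21)
v2: (0,-4.5) → rotate → (3.05701,-3.30223) → ×s → (5.25932,-5.68121) → (5.26,-5.68)
v3: (1.5,-3) → rotate → (3.13875,-1.18248) → ×s → (5.39995,-2.03437) → (5.40,-2.03)
v4: (5,4) → rotate → (0.95181,6.33199) → ×s → (1.63750,10.89366) → (1.64,10.89)
v5: (2.5,5) → rotate → (-1.56210,5.36748) → ×s → (-2.68746,9.23430) → (-2.69,9.23)
v6: (-2.5,4) → rotate → (-4.55191,1.23698) → ×s → (-7.83118,2.12812) → (-7.83,2.13)

Cross-section at z=9.75: (-6.90,-5.21) (5.26,-5.68) (5.40,-2.03) (1.64,10.89) (-2.69,9.23) (-7.83,2.13)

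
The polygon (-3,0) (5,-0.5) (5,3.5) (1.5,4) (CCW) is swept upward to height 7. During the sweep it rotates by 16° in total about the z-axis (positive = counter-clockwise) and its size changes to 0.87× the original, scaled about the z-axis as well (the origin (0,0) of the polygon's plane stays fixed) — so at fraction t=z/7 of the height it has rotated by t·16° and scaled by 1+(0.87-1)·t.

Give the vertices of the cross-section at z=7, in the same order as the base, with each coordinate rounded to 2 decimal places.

t = z/height = 7/7 = 1
s = 1 + (scale-1)·z/height = 1 + (0.87-1)·7/7 = 0.870000
θ = twist·z/height = 16°·7/7 = 16.0000° = 0.279253 rad
cos θ = 0.961262, sin θ = 0.275637 (intermediates below are computed at full precision and shown rounded to 5 d.p.)
v1: (-3,0) → rotate → (-2.88379,-0.82691) → ×s → (-2.50889,-0.71941) → (-2.51,-0.72)
v2: (5,-0.5) → rotate → (4.94413,0.89756) → ×s → (4.30139,0.78087) → (4.30,0.78)
v3: (5,3.5) → rotate → (3.84158,4.74260) → ×s → (3.34217,4.12606) → (3.34,4.13)
v4: (1.5,4) → rotate → (0.33934,4.25850) → ×s → (0.29523,3.70490) → (0.30,3.70)

Cross-section at z=7: (-2.51,-0.72) (4.30,0.78) (3.34,4.13) (0.30,3.70)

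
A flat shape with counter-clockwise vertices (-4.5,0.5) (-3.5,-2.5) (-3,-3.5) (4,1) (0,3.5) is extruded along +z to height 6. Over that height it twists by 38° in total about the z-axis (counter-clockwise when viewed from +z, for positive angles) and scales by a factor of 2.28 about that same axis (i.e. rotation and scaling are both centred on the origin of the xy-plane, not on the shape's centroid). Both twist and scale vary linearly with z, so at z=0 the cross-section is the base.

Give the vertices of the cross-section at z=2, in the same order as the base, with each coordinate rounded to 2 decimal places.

Cross-section at z=2: (-6.42,-0.71) (-4.09,-4.57) (-3.08,-5.81) (5.25,2.64) (-1.09,4.87)

t = z/height = 2/6 = 0.333333
s = 1 + (scale-1)·z/height = 1 + (2.28-1)·2/6 = 1.426667
θ = twist·z/height = 38°·2/6 = 12.6667° = 0.221075 rad
cos θ = 0.975662, sin θ = 0.219279 (intermediates below are computed at full precision and shown rounded to 5 d.p.)
v1: (-4.5,0.5) → rotate → (-4.50012,-0.49892) → ×s → (-6.42017,-0.71180) → (-6.42,-0.71)
v2: (-3.5,-2.5) → rotate → (-2.86662,-3.20663) → ×s → (-4.08971,-4.57479) → (-4.09,-4.57)
v3: (-3,-3.5) → rotate → (-2.15951,-4.07265) → ×s → (-3.08090,-5.81032) → (-3.08,-5.81)
v4: (4,1) → rotate → (3.68337,1.85278) → ×s → (5.25494,2.64329) → (5.25,2.64)
v5: (0,3.5) → rotate → (-0.76748,3.41482) → ×s → (-1.09493,4.87181) → (-1.09,4.87)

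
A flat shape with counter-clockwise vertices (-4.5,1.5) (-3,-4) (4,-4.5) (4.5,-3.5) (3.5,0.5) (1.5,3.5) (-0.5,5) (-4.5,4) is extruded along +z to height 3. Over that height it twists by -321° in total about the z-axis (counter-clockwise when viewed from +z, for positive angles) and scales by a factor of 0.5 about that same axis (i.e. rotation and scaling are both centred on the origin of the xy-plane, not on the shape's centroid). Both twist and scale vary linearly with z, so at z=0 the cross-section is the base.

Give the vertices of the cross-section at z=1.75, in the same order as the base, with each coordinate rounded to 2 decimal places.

Cross-section at z=1.75: (3.03,-1.46) (2.47,2.54) (-2.41,3.52) (-2.85,2.86) (-2.50,-0.04) (-1.37,-2.33) (-0.10,-3.56) (2.80,-3.21)

t = z/height = 1.75/3 = 0.583333
s = 1 + (scale-1)·z/height = 1 + (0.5-1)·1.75/3 = 0.708333
θ = twist·z/height = -321°·1.75/3 = -187.2500° = -3.268129 rad
cos θ = -0.992005, sin θ = 0.126199 (intermediates below are computed at full precision and shown rounded to 5 d.p.)
v1: (-4.5,1.5) → rotate → (4.27472,-2.05590) → ×s → (3.02793,-1.45626) → (3.03,-1.46)
v2: (-3,-4) → rotate → (3.48081,3.58942) → ×s → (2.46557,2.54251) → (2.47,2.54)
v3: (4,-4.5) → rotate → (-3.40012,4.96882) → ×s → (-2.40842,3.51958) → (-2.41,3.52)
v4: (4.5,-3.5) → rotate → (-4.02233,4.03991) → ×s → (-2.84915,2.86160) → (-2.85,2.86)
v5: (3.5,0.5) → rotate → (-3.53512,-0.05431) → ×s → (-2.50404,-0.03847) → (-2.50,-0.04)
v6: (1.5,3.5) → rotate → (-1.92970,-3.28272) → ×s → (-1.36687,-2.32526) → (-1.37,-2.33)
v7: (-0.5,5) → rotate → (-0.13499,-5.02312) → ×s → (-0.09562,-3.55805) → (-0.10,-3.56)
v8: (-4.5,4) → rotate → (3.95923,-4.53592) → ×s → (2.80445,-3.21294) → (2.80,-3.21)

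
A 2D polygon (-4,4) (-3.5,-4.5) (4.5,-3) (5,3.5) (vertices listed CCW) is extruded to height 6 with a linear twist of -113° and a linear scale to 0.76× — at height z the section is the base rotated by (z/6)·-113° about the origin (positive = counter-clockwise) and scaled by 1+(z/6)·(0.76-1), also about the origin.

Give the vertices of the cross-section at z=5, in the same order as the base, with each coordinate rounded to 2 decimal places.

Cross-section at z=5: (3.42,2.96) (-3.39,3.05) (-2.66,-3.42) (2.50,-4.19)

t = z/height = 5/6 = 0.833333
s = 1 + (scale-1)·z/height = 1 + (0.76-1)·5/6 = 0.800000
θ = twist·z/height = -113°·5/6 = -94.1667° = -1.643518 rad
cos θ = -0.072658, sin θ = -0.997357 (intermediates below are computed at full precision and shown rounded to 5 d.p.)
v1: (-4,4) → rotate → (4.28006,3.69880) → ×s → (3.42405,2.95904) → (3.42,2.96)
v2: (-3.5,-4.5) → rotate → (-4.23380,3.81771) → ×s → (-3.38704,3.05417) → (-3.39,3.05)
v3: (4.5,-3) → rotate → (-3.31903,-4.27013) → ×s → (-2.65523,-3.41611) → (-2.66,-3.42)
v4: (5,3.5) → rotate → (3.12746,-5.24109) → ×s → (2.50197,-4.19287) → (2.50,-4.19)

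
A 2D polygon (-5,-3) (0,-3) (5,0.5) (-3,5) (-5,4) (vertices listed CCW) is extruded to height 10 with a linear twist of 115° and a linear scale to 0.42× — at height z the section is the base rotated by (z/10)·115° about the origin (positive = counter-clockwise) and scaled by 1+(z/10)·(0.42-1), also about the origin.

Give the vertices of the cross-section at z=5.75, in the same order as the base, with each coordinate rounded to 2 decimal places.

t = z/height = 5.75/10 = 0.575
s = 1 + (scale-1)·z/height = 1 + (0.42-1)·5.75/10 = 0.666500
θ = twist·z/height = 115°·5.75/10 = 66.1250° = 1.154099 rad
cos θ = 0.404743, sin θ = 0.914431 (intermediates below are computed at full precision and shown rounded to 5 d.p.)
v1: (-5,-3) → rotate → (0.71958,-5.78638) → ×s → (0.47960,-3.85662) → (0.48,-3.86)
v2: (0,-3) → rotate → (2.74329,-1.21423) → ×s → (1.82840,-0.80928) → (1.83,-0.81)
v3: (5,0.5) → rotate → (1.56650,4.77452) → ×s → (1.04407,3.18222) → (1.04,3.18)
v4: (-3,5) → rotate → (-5.78638,-0.71958) → ×s → (-3.85662,-0.47960) → (-3.86,-0.48)
v5: (-5,4) → rotate → (-5.68144,-2.95318) → ×s → (-3.78668,-1.96830) → (-3.79,-1.97)

Cross-section at z=5.75: (0.48,-3.86) (1.83,-0.81) (1.04,3.18) (-3.86,-0.48) (-3.79,-1.97)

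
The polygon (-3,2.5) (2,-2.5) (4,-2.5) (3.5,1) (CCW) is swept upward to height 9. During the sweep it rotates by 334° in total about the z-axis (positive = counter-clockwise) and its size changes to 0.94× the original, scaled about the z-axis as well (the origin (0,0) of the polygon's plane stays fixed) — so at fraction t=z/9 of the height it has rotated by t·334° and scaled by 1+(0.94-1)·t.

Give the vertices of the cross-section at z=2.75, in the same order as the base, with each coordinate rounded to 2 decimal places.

Cross-section at z=2.75: (-1.78,-3.39) (1.99,2.43) (1.58,4.35) (-1.68,3.16)

t = z/height = 2.75/9 = 0.305556
s = 1 + (scale-1)·z/height = 1 + (0.94-1)·2.75/9 = 0.981667
θ = twist·z/height = 334°·2.75/9 = 102.0556° = 1.781205 rad
cos θ = -0.208860, sin θ = 0.977946 (intermediates below are computed at full precision and shown rounded to 5 d.p.)
v1: (-3,2.5) → rotate → (-1.81828,-3.45599) → ×s → (-1.78495,-3.39263) → (-1.78,-3.39)
v2: (2,-2.5) → rotate → (2.02714,2.47804) → ×s → (1.98998,2.43261) → (1.99,2.43)
v3: (4,-2.5) → rotate → (1.60942,4.43393) → ×s → (1.57992,4.35264) → (1.58,4.35)
v4: (3.5,1) → rotate → (-1.70896,3.21395) → ×s → (-1.67762,3.15503) → (-1.68,3.16)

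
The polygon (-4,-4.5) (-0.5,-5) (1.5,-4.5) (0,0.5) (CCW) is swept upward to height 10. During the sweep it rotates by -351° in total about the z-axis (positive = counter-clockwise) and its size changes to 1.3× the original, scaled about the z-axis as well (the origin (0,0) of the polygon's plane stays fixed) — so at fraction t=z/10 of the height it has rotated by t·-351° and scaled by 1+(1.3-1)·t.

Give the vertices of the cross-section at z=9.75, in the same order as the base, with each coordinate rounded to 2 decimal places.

t = z/height = 9.75/10 = 0.975
s = 1 + (scale-1)·z/height = 1 + (1.3-1)·9.75/10 = 1.292500
θ = twist·z/height = -351°·9.75/10 = -342.2250° = -5.972953 rad
cos θ = 0.952263, sin θ = 0.305280 (intermediates below are computed at full precision and shown rounded to 5 d.p.)
v1: (-4,-4.5) → rotate → (-2.43529,-5.50630) → ×s → (-3.14761,-7.11689) → (-3.15,-7.12)
v2: (-0.5,-5) → rotate → (1.05027,-4.91395) → ×s → (1.35747,-6.35128) → (1.36,-6.35)
v3: (1.5,-4.5) → rotate → (2.80215,-3.82726) → ×s → (3.62178,-4.94674) → (3.62,-4.95)
v4: (0,0.5) → rotate → (-0.15264,0.47613) → ×s → (-0.19729,0.61540) → (-0.20,0.62)

Cross-section at z=9.75: (-3.15,-7.12) (1.36,-6.35) (3.62,-4.95) (-0.20,0.62)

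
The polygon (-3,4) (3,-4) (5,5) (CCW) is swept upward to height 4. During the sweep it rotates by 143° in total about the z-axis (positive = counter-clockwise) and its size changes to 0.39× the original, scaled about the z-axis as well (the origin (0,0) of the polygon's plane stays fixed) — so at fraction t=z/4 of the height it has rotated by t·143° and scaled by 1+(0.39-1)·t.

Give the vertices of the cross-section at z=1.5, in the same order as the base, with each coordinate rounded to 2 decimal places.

Cross-section at z=1.5: (-3.86,-0.03) (3.86,0.03) (-0.82,5.39)

t = z/height = 1.5/4 = 0.375
s = 1 + (scale-1)·z/height = 1 + (0.39-1)·1.5/4 = 0.771250
θ = twist·z/height = 143°·1.5/4 = 53.6250° = 0.935933 rad
cos θ = 0.593068, sin θ = 0.805153 (intermediates below are computed at full precision and shown rounded to 5 d.p.)
v1: (-3,4) → rotate → (-4.99981,-0.04319) → ×s → (-3.85611,-0.03331) → (-3.86,-0.03)
v2: (3,-4) → rotate → (4.99981,0.04319) → ×s → (3.85611,0.03331) → (3.86,0.03)
v3: (5,5) → rotate → (-1.06043,6.99110) → ×s → (-0.81785,5.39189) → (-0.82,5.39)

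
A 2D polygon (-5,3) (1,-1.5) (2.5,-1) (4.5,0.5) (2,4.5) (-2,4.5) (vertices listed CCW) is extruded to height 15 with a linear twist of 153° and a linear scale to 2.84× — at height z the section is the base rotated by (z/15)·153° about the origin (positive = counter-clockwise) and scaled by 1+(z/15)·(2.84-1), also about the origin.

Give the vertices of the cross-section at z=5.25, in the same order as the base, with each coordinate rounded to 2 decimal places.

t = z/height = 5.25/15 = 0.35
s = 1 + (scale-1)·z/height = 1 + (2.84-1)·5.25/15 = 1.644000
θ = twist·z/height = 153°·5.25/15 = 53.5500° = 0.934624 rad
cos θ = 0.594121, sin θ = 0.804376 (intermediates below are computed at full precision and shown rounded to 5 d.p.)
v1: (-5,3) → rotate → (-5.38373,-2.23951) → ×s → (-8.85086,-3.68176) → (-8.85,-3.68)
v2: (1,-1.5) → rotate → (1.80068,-0.08681) → ×s → (2.96033,-0.14271) → (2.96,-0.14)
v3: (2.5,-1) → rotate → (2.28968,1.41682) → ×s → (3.76423,2.32925) → (3.76,2.33)
v4: (4.5,0.5) → rotate → (2.27136,3.91675) → ×s → (3.73411,6.43914) → (3.73,6.44)
v5: (2,4.5) → rotate → (-2.43145,4.28230) → ×s → (-3.99730,7.04009) → (-4.00,7.04)
v6: (-2,4.5) → rotate → (-4.80793,1.06479) → ×s → (-7.90424,1.75052) → (-7.90,1.75)

Cross-section at z=5.25: (-8.85,-3.68) (2.96,-0.14) (3.76,2.33) (3.73,6.44) (-4.00,7.04) (-7.90,1.75)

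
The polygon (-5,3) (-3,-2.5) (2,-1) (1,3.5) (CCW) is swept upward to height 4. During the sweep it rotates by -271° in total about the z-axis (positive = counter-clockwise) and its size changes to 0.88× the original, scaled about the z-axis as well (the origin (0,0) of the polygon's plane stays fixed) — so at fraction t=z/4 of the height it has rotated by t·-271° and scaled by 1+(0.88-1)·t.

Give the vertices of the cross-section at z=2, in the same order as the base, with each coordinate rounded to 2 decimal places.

Cross-section at z=2: (5.33,1.28) (0.36,3.65) (-2.00,-0.65) (1.64,-3.01)

t = z/height = 2/4 = 0.5
s = 1 + (scale-1)·z/height = 1 + (0.88-1)·2/4 = 0.940000
θ = twist·z/height = -271°·2/4 = -135.5000° = -2.364921 rad
cos θ = -0.713250, sin θ = -0.700909 (intermediates below are computed at full precision and shown rounded to 5 d.p.)
v1: (-5,3) → rotate → (5.66898,1.36479) → ×s → (5.32884,1.28291) → (5.33,1.28)
v2: (-3,-2.5) → rotate → (0.38748,3.88585) → ×s → (0.36423,3.65270) → (0.36,3.65)
v3: (2,-1) → rotate → (-2.12741,-0.68857) → ×s → (-1.99977,-0.64725) → (-2.00,-0.65)
v4: (1,3.5) → rotate → (1.73993,-3.19729) → ×s → (1.63554,-3.00545) → (1.64,-3.01)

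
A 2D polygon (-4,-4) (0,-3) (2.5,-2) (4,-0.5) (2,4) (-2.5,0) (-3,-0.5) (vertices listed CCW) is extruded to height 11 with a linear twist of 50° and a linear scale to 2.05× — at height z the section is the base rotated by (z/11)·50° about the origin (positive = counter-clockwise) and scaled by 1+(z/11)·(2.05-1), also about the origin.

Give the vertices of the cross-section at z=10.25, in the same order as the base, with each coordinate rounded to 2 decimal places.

t = z/height = 10.25/11 = 0.931818
s = 1 + (scale-1)·z/height = 1 + (2.05-1)·10.25/11 = 1.978409
θ = twist·z/height = 50°·10.25/11 = 46.5909° = 0.813165 rad
cos θ = 0.687203, sin θ = 0.726466 (intermediates below are computed at full precision and shown rounded to 5 d.p.)
v1: (-4,-4) → rotate → (0.15705,-5.65467) → ×s → (0.31071,-11.18726) → (0.31,-11.19)
v2: (0,-3) → rotate → (2.17940,-2.06161) → ×s → (4.31174,-4.07870) → (4.31,-4.08)
v3: (2.5,-2) → rotate → (3.17094,0.44176) → ×s → (6.27341,0.87398) → (6.27,0.87)
v4: (4,-0.5) → rotate → (3.11204,2.56226) → ×s → (6.15690,5.06920) → (6.16,5.07)
v5: (2,4) → rotate → (-1.53146,4.20174) → ×s → (-3.02985,8.31277) → (-3.03,8.31)
v6: (-2.5,0) → rotate → (-1.71801,-1.81616) → ×s → (-3.39892,-3.59312) → (-3.40,-3.59)
v7: (-3,-0.5) → rotate → (-1.69838,-2.52300) → ×s → (-3.36008,-4.99152) → (-3.36,-4.99)

Cross-section at z=10.25: (0.31,-11.19) (4.31,-4.08) (6.27,0.87) (6.16,5.07) (-3.03,8.31) (-3.40,-3.59) (-3.36,-4.99)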